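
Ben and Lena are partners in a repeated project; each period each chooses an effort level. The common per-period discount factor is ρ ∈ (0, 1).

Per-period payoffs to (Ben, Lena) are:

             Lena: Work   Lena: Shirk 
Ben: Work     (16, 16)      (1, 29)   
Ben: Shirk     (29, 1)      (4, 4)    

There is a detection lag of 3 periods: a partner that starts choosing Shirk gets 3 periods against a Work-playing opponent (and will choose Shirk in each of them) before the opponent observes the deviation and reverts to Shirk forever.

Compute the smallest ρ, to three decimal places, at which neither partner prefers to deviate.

0.804

The best deviation is to choose Shirk for all 3 undetected periods, earning 29 each, then 4 forever once detected.
Deviation value: 29(1−ρ^3)/(1−ρ) + 4ρ^3/(1−ρ); cooperation value: 16/(1−ρ).
IC: 16 ≥ 29(1−ρ^3) + 4ρ^3 = 29 − 25ρ^3.
So ρ^3 ≥ 13/25, giving ρ ≥ (13/25)^(1/3) ≈ 0.804.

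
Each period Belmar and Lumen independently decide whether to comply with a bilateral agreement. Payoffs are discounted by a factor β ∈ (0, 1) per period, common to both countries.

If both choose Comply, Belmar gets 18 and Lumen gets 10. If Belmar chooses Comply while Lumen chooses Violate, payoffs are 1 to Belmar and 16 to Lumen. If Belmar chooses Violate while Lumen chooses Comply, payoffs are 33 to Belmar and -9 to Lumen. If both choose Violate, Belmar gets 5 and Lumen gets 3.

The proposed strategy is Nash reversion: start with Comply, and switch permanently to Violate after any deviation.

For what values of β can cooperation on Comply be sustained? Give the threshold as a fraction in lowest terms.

15/28

Belmar's threshold: (33−18)/(33−5) = 15/28.
Lumen's threshold: (16−10)/(16−3) = 6/13.
15/28 > 6/13, so Belmar binds and β* = 15/28.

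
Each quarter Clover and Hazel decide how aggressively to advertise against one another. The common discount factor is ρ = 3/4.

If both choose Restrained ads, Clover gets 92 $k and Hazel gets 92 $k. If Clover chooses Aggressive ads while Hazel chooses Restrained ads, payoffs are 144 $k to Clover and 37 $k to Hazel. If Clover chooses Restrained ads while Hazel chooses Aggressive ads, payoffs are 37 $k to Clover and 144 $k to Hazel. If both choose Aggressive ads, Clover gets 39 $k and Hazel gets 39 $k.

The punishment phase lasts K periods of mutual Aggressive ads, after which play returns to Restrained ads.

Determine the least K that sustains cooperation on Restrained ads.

No profitable deviation requires (92−39)(ρ+…+ρ^K) ≥ 144−92, i.e. ρ+…+ρ^K ≥ 52/53 ≈ 0.9811.
With ρ = 3/4, the partial sums are K=1: 0.7500, K=2: 1.3125.
K = 2 is the first length at which the sum reaches 0.9811.

2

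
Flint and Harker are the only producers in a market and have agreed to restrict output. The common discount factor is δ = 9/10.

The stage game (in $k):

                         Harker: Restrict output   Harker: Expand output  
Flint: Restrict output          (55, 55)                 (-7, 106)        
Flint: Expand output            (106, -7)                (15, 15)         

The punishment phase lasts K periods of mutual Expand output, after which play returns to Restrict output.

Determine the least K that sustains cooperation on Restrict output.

2

No profitable deviation requires (55−15)(δ+…+δ^K) ≥ 106−55, i.e. δ+…+δ^K ≥ 51/40 ≈ 1.2750.
With δ = 9/10, the partial sums are K=1: 0.9000, K=2: 1.7100.
K = 2 is the first length at which the sum reaches 1.2750.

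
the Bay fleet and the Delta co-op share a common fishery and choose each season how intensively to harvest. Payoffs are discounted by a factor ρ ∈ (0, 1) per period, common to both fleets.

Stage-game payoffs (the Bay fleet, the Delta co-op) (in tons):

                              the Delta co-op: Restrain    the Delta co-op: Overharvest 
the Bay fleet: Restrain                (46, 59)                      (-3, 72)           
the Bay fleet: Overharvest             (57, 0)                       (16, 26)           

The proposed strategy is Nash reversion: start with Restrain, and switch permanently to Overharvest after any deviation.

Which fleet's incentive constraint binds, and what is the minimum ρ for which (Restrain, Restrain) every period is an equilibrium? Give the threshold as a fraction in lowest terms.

the Delta co-op; ρ ≥ 13/46

the Bay fleet: cooperation gives 46 each period; deviation gives 57 once then 16 forever.
  46/(1−ρ) ≥ 57 + 16ρ/(1−ρ) ⇒ ρ ≥ 11/41.
the Delta co-op: cooperation gives 59 each period; deviation gives 72 once then 26 forever.
  ρ ≥ 13/46.
Both must hold, so the binding constraint is the Delta co-op's: ρ ≥ 13/46.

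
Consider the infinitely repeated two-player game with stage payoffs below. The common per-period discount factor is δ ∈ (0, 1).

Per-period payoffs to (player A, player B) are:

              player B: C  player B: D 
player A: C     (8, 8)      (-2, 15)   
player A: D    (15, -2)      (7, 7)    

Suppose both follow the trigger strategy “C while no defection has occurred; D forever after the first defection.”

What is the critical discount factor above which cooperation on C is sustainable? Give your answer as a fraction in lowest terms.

Under grim trigger the critical discount factor is (T−C)/(T−P) with T = 15, C = 8, P = 7.
δ* = (15−8)/(15−7) = 7/8.

7/8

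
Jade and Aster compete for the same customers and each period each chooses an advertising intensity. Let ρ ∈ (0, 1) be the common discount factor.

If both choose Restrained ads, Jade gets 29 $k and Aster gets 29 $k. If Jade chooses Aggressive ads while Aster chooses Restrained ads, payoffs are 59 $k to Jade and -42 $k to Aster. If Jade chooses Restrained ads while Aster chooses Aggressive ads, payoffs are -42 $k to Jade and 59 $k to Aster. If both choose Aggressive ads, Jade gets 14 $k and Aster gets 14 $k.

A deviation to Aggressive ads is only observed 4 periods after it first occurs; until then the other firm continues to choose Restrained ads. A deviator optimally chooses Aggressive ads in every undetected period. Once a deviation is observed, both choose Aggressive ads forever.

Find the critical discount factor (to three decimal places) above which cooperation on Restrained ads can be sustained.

The best deviation is to choose Aggressive ads for all 4 undetected periods, earning 59 each, then 14 forever once detected.
Deviation value: 59(1−ρ^4)/(1−ρ) + 14ρ^4/(1−ρ); cooperation value: 29/(1−ρ).
IC: 29 ≥ 59(1−ρ^4) + 14ρ^4 = 59 − 45ρ^4.
So ρ^4 ≥ 30/45 = 2/3, giving ρ ≥ (2/3)^(1/4) ≈ 0.904.

0.904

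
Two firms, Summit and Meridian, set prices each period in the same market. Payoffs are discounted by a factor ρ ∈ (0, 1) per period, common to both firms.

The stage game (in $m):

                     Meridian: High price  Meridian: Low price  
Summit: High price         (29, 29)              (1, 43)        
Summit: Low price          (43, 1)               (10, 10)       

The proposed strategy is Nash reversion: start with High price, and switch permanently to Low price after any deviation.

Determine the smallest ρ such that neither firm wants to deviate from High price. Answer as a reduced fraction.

14/33

Under grim trigger the critical discount factor is (T−C)/(T−P) with T = 43, C = 29, P = 10.
ρ* = (43−29)/(43−10) = 14/33.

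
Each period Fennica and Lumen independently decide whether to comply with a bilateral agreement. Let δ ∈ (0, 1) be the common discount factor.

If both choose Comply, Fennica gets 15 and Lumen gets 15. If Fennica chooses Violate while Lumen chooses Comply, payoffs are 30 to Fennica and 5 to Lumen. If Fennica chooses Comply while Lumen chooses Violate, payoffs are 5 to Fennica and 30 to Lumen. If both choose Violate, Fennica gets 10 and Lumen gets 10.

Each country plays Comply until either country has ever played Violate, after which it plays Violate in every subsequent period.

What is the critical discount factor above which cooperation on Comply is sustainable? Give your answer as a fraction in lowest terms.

Under grim trigger the critical discount factor is (T−C)/(T−P) with T = 30, C = 15, P = 10.
δ* = (30−15)/(30−10) = 15/20 = 3/4.

3/4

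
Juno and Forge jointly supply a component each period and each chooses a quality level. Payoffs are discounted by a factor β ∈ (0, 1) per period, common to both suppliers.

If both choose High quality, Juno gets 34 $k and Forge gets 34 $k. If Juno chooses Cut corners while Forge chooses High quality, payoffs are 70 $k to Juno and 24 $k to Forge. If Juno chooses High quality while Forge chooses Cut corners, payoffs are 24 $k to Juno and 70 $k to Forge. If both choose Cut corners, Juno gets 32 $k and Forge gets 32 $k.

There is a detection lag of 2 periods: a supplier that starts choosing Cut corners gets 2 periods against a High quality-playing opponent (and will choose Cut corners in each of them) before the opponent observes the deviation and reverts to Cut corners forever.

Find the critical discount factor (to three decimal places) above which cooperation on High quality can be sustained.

A deviator earns 70 for 2 periods, then 32 forever; cooperating earns 34 forever. Multiplying the IC by (1−β):
34 ≥ 70(1−β^2) + 32β^2, so 38·β^2 ≥ 36 and β^2 ≥ 18/19.
β ≥ (18/19)^(1/2) ≈ 0.973.

0.973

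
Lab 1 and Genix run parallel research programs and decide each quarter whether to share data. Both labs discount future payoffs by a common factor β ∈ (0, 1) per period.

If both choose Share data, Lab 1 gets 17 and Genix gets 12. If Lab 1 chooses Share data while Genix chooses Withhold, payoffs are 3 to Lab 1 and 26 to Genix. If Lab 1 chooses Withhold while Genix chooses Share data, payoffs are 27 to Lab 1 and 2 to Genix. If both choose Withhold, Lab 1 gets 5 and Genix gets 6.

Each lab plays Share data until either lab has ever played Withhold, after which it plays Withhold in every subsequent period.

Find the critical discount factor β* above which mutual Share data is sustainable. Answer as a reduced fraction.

Lab 1's threshold: (27−17)/(27−5) = 5/11.
Genix's threshold: (26−12)/(26−6) = 7/10.
5/11 < 7/10, so Genix binds and β* = 7/10.

7/10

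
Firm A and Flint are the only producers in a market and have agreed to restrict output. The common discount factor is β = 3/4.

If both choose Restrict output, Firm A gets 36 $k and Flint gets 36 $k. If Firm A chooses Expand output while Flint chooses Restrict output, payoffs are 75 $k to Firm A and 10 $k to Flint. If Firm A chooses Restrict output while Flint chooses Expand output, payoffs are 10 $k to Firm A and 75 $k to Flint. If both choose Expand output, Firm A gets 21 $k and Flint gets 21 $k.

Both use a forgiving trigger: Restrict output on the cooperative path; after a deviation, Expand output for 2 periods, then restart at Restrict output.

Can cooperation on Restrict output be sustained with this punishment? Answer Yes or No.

No

A one-shot deviation gives 75 now, then 21 for 2 periods, then back to 36.
Gain from deviating: (75−36) today; loss: (36−21) in each of the next 2 periods.
No-deviation condition: (36−21)(β+…+β^2) ≥ 75−36, i.e. β+…+β^2 ≥ 13/5.
At β = 3/4: β+…+β^2 = 1.3125 < 2.6000.
So cooperation is not sustainable.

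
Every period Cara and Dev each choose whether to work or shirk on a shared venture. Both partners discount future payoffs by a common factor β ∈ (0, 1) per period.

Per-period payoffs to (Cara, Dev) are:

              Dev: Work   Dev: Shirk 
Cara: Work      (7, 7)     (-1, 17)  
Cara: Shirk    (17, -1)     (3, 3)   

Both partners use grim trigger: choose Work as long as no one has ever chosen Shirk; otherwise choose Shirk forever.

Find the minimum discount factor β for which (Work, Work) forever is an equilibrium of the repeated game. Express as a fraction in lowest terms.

5/7

Cooperation forever yields 7 each period: 7/(1−β).
Deviating yields 17 once, then 3 forever: 17 + 3β/(1−β).
No profitable deviation requires 7/(1−β) ≥ 17 + 3β/(1−β).
Multiplying by (1−β): 7 ≥ 17(1−β) + 3β = 17 − 14β.
So 14β ≥ 10, i.e. β ≥ 10/14 = 5/7.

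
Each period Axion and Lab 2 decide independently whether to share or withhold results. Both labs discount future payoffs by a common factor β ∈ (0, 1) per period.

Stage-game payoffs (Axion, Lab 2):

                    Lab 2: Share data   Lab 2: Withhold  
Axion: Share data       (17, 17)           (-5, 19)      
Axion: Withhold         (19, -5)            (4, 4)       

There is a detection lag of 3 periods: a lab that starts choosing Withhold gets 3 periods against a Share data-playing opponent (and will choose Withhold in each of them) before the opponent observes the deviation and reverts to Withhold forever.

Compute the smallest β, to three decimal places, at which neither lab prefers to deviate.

The best deviation is to choose Withhold for all 3 undetected periods, earning 19 each, then 4 forever once detected.
Deviation value: 19(1−β^3)/(1−β) + 4β^3/(1−β); cooperation value: 17/(1−β).
IC: 17 ≥ 19(1−β^3) + 4β^3 = 19 − 15β^3.
So β^3 ≥ 2/15, giving β ≥ (2/15)^(1/3) ≈ 0.511.

0.511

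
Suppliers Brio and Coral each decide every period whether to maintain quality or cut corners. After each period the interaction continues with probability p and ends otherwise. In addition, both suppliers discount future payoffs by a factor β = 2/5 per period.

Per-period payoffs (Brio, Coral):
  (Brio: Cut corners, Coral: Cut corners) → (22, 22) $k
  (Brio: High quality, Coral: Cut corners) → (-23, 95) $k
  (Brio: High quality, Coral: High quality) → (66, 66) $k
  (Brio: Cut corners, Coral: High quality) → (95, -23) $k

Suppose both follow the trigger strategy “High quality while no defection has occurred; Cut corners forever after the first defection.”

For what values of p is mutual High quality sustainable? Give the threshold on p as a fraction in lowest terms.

145/146

Expected continuation weight on next period's payoff is β·p = 2/5·p, which plays the role of the discount factor.
Cooperation requires 2/5·p ≥ (95−66)/(95−22) = 29/73, hence p ≥ 145/146.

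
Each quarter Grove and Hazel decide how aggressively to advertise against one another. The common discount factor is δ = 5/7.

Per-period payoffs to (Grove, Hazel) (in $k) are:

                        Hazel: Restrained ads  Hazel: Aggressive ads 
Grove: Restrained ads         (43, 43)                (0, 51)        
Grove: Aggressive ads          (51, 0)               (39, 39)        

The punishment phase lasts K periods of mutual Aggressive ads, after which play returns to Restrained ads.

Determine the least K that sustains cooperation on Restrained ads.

Need Σ_{k=1}^{K} δ^k ≥ (51−43)/(43−39) = 2.0000 at δ = 5/7.
At K = 4 the sum is 1.8492 < 2.0000; at K = 5 it is 2.0352 ≥ 2.0000.
So the minimum punishment length is K = 5.

5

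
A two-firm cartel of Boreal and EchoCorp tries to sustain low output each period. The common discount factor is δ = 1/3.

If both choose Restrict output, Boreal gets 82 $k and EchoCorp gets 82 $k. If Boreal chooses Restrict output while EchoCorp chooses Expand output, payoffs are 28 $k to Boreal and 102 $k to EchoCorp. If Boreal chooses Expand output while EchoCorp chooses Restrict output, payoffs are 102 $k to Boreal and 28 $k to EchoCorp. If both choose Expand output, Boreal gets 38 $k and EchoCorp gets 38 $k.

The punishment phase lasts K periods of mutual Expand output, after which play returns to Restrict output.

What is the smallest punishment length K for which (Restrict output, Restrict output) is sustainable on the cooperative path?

3

Need Σ_{k=1}^{K} δ^k ≥ (102−82)/(82−38) = 0.4545 at δ = 1/3.
At K = 2 the sum is 0.4444 < 0.4545; at K = 3 it is 0.4815 ≥ 0.4545.
So the minimum punishment length is K = 3.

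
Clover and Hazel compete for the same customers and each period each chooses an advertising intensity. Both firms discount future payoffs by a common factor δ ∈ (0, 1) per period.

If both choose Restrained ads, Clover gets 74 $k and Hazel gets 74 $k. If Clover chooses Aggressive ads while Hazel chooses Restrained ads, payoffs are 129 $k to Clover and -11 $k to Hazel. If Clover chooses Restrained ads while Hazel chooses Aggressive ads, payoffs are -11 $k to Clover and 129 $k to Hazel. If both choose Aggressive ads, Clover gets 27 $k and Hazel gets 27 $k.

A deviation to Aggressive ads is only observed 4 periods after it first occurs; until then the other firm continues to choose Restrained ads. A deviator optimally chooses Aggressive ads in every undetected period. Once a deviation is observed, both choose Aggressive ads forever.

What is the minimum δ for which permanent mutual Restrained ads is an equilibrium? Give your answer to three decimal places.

The best deviation is to choose Aggressive ads for all 4 undetected periods, earning 129 each, then 27 forever once detected.
Deviation value: 129(1−δ^4)/(1−δ) + 27δ^4/(1−δ); cooperation value: 74/(1−δ).
IC: 74 ≥ 129(1−δ^4) + 27δ^4 = 129 − 102δ^4.
So δ^4 ≥ 55/102, giving δ ≥ (55/102)^(1/4) ≈ 0.857.

0.857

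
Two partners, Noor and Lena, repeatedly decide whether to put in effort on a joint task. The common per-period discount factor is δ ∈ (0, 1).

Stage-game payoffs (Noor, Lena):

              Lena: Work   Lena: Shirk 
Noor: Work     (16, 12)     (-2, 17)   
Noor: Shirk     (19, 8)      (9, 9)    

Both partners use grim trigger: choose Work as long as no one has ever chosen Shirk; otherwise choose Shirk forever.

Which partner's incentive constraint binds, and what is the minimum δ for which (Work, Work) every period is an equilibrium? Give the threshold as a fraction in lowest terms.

Lena; δ ≥ 5/8

Noor's threshold: (19−16)/(19−9) = 3/10.
Lena's threshold: (17−12)/(17−9) = 5/8.
3/10 < 5/8, so Lena binds and δ* = 5/8.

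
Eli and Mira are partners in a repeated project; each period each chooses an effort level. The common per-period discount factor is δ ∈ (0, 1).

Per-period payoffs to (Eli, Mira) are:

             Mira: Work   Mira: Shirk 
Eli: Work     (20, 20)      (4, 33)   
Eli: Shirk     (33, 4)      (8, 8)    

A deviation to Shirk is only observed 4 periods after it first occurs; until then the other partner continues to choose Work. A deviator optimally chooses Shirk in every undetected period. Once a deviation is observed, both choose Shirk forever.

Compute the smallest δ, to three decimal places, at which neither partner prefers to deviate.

0.849

Deviating for the 4 undetected periods gains 33−20 = 13 per period over cooperation, then loses 20−8 = 12 per period forever once punishment starts.
Gain: 13(1 + δ + … + δ^3); loss: 12·δ^4/(1−δ).
No profitable deviation ⇔ 13(1−δ^4) ≤ 12·δ^4, i.e. δ^4 ≥ 13/(13+12) = 13/25.
Hence δ ≥ (13/25)^(1/4) ≈ 0.849.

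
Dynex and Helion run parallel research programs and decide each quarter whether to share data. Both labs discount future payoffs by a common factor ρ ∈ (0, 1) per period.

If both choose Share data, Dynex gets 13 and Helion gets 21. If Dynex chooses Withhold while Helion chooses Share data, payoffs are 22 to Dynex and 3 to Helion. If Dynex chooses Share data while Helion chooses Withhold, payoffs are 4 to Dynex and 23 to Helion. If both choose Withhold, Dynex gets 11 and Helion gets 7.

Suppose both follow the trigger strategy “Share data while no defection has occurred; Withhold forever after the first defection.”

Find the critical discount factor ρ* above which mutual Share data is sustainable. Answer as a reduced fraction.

9/11

Dynex's threshold: (22−13)/(22−11) = 9/11.
Helion's threshold: (23−21)/(23−7) = 1/8.
9/11 > 1/8, so Dynex binds and ρ* = 9/11.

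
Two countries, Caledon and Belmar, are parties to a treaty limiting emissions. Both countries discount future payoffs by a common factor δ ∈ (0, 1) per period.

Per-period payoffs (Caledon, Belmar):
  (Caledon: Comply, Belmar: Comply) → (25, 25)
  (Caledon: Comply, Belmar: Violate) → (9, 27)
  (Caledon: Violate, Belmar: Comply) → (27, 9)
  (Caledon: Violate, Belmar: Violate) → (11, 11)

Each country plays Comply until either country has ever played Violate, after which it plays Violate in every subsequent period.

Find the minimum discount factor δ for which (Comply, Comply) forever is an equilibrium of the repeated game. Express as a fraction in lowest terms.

One-period gain from deviating is 27 − 25 = 2. The loss is 25 − 11 = 14 in every subsequent period, with present value 14·δ/(1−δ).
Deviation is unprofitable when 14·δ/(1−δ) ≥ 2, i.e. δ/(1−δ) ≥ 1/7.
Equivalently δ ≥ 2/(2+14) = 1/8.

1/8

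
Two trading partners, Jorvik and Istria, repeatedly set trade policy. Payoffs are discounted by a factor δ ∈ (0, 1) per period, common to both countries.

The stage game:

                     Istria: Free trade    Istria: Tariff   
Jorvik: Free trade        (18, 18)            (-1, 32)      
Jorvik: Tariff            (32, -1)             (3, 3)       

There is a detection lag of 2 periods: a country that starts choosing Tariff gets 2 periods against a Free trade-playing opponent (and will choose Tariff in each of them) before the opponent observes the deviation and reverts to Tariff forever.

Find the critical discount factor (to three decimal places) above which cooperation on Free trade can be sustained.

0.695

The best deviation is to choose Tariff for all 2 undetected periods, earning 32 each, then 3 forever once detected.
Deviation value: 32(1−δ^2)/(1−δ) + 3δ^2/(1−δ); cooperation value: 18/(1−δ).
IC: 18 ≥ 32(1−δ^2) + 3δ^2 = 32 − 29δ^2.
So δ^2 ≥ 14/29, giving δ ≥ (14/29)^(1/2) ≈ 0.695.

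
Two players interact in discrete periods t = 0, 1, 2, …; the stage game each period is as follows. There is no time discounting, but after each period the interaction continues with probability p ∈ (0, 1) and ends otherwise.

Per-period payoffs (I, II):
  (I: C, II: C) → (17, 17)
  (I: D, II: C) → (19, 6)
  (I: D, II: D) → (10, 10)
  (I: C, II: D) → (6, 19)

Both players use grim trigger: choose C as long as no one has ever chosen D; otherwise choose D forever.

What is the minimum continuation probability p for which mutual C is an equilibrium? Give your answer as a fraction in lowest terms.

2/9

Expected cooperation value is 17 + p·17 + p²·17 + … = 17/(1−p); deviation gives 19 + p·10/(1−p).
17 ≥ 19(1−p) + 10p ⇒ 9p ≥ 2 ⇒ p ≥ 2/9.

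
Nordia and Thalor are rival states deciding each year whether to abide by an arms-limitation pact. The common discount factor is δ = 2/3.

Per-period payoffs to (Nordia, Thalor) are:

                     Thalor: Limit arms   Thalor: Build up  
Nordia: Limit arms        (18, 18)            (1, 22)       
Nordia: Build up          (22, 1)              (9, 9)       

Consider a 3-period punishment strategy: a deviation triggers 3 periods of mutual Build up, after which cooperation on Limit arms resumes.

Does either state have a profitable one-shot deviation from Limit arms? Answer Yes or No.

No

A one-shot deviation gives 22 now, then 9 for 3 periods, then back to 18.
Gain from deviating: (22−18) today; loss: (18−9) in each of the next 3 periods.
No-deviation condition: (18−9)(δ+…+δ^3) ≥ 22−18, i.e. δ+…+δ^3 ≥ 4/9.
At δ = 2/3: δ+…+δ^3 = 1.4074 ≥ 0.4444.
So cooperation is sustainable.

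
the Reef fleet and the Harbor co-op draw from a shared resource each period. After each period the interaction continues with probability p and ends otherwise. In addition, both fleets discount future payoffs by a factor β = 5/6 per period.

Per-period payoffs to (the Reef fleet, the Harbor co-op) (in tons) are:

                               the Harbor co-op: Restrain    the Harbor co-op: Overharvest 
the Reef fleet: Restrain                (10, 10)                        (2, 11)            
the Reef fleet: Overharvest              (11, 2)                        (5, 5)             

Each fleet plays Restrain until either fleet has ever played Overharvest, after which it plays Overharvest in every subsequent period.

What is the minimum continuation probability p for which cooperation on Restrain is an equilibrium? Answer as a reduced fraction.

1/5

Expected continuation weight on next period's payoff is β·p = 5/6·p, which plays the role of the discount factor.
Cooperation requires 5/6·p ≥ (11−10)/(11−5) = 1/6, hence p ≥ 1/5.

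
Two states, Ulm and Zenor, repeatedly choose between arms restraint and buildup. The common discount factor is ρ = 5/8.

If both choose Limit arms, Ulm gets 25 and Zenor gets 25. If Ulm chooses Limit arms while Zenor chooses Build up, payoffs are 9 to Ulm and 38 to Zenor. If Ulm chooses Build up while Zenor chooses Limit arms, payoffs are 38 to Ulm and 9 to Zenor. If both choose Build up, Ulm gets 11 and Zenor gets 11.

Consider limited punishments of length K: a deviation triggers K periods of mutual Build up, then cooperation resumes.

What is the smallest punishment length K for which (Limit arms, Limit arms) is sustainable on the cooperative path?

Need Σ_{k=1}^{K} ρ^k ≥ (38−25)/(25−11) = 0.9286 at ρ = 5/8.
At K = 1 the sum is 0.6250 < 0.9286; at K = 2 it is 1.0156 ≥ 0.9286.
So the minimum punishment length is K = 2.

2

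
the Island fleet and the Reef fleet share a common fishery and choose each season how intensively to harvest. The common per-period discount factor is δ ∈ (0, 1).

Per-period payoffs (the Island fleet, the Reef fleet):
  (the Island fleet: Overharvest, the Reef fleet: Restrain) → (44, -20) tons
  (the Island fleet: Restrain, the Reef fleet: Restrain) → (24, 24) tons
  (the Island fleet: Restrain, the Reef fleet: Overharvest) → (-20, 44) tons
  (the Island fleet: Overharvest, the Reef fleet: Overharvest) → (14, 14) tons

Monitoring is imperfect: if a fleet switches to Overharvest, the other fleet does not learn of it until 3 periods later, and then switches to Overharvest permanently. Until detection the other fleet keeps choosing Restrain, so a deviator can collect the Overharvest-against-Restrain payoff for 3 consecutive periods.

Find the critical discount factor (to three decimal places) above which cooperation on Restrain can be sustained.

Deviating for the 3 undetected periods gains 44−24 = 20 per period over cooperation, then loses 24−14 = 10 per period forever once punishment starts.
Gain: 20(1 + δ + … + δ^2); loss: 10·δ^3/(1−δ).
No profitable deviation ⇔ 20(1−δ^3) ≤ 10·δ^3, i.e. δ^3 ≥ 20/(20+10) = 2/3.
Hence δ ≥ (2/3)^(1/3) ≈ 0.874.

0.874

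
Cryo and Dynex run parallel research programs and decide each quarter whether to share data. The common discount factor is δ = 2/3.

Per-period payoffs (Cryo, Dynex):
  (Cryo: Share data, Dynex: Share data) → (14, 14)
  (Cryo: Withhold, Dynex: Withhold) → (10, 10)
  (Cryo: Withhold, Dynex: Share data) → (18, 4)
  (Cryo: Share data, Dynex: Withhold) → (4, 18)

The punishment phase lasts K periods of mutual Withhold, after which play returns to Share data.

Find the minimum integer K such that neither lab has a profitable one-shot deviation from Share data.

2

IC: δ(1−δ^K)/(1−δ) ≥ (18−14)/(14−10) = 1.
With δ = 2/3: need 1 − δ^K ≥ 1·(1−2/3)/(2/3), i.e. δ^K ≤ 0.5000.
Since (2/3)^1 = 0.6667 and (2/3)^2 = 0.4444, the smallest such K is 2.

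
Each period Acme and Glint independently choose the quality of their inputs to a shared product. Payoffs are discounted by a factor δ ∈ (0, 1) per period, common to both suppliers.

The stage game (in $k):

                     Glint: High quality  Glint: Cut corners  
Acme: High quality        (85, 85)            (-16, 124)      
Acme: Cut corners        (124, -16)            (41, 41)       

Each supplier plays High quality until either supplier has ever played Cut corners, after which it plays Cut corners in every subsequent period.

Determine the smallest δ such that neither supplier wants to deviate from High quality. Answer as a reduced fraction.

Cooperation forever yields 85 each period: 85/(1−δ).
Deviating yields 124 once, then 41 forever: 124 + 41δ/(1−δ).
No profitable deviation requires 85/(1−δ) ≥ 124 + 41δ/(1−δ).
Multiplying by (1−δ): 85 ≥ 124(1−δ) + 41δ = 124 − 83δ.
So 83δ ≥ 39, i.e. δ ≥ 39/83.

39/83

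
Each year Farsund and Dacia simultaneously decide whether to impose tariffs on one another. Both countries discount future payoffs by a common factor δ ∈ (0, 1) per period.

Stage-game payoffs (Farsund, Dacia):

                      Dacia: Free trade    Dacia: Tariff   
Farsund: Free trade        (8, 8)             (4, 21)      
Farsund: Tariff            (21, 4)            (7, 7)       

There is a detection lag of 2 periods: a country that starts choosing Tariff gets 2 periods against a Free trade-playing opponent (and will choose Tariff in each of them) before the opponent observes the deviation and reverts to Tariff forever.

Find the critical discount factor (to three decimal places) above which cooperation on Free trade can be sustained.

0.964

A deviator earns 21 for 2 periods, then 7 forever; cooperating earns 8 forever. Multiplying the IC by (1−δ):
8 ≥ 21(1−δ^2) + 7δ^2, so 14·δ^2 ≥ 13 and δ^2 ≥ 13/14.
δ ≥ (13/14)^(1/2) ≈ 0.964.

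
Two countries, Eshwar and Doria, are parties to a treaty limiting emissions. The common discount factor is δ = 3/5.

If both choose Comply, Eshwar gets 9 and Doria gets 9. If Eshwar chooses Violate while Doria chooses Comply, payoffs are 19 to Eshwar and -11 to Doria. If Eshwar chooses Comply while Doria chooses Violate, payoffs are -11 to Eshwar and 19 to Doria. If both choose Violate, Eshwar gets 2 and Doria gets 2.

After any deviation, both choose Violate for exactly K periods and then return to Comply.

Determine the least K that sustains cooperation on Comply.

IC: δ(1−δ^K)/(1−δ) ≥ (19−9)/(9−2) = 10/7.
With δ = 3/5: need 1 − δ^K ≥ 10/7·(1−3/5)/(3/5), i.e. δ^K ≤ 0.0476.
Since (3/5)^5 = 0.0778 and (3/5)^6 = 0.0467, the smallest such K is 6.

6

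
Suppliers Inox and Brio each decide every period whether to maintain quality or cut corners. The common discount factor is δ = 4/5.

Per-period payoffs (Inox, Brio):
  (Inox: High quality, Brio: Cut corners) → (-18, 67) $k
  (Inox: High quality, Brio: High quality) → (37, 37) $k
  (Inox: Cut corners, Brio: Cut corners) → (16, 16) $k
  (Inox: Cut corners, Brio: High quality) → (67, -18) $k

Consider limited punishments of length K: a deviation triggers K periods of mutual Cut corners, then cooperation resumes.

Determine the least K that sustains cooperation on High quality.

2

No profitable deviation requires (37−16)(δ+…+δ^K) ≥ 67−37, i.e. δ+…+δ^K ≥ 10/7 ≈ 1.4286.
With δ = 4/5, the partial sums are K=1: 0.8000, K=2: 1.4400.
K = 2 is the first length at which the sum reaches 1.4286.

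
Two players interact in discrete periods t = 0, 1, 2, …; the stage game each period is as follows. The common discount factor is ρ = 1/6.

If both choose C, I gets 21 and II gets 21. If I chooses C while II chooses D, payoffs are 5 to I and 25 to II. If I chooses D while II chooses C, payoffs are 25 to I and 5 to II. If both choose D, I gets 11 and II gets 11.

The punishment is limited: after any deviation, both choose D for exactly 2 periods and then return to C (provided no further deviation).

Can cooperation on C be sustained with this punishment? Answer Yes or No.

No

A one-shot deviation gives 25 now, then 11 for 2 periods, then back to 21.
Gain from deviating: (25−21) today; loss: (21−11) in each of the next 2 periods.
No-deviation condition: (21−11)(ρ+…+ρ^2) ≥ 25−21, i.e. ρ+…+ρ^2 ≥ 2/5.
At ρ = 1/6: ρ+…+ρ^2 = 0.1944 < 0.4000.
So cooperation is not sustainable.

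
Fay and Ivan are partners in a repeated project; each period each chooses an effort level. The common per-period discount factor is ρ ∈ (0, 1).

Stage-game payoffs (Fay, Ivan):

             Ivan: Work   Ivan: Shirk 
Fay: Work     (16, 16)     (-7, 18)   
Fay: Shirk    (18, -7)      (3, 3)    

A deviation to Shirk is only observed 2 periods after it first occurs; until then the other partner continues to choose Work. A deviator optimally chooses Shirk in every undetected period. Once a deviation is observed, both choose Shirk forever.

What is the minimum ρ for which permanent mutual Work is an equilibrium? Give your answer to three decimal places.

The best deviation is to choose Shirk for all 2 undetected periods, earning 18 each, then 3 forever once detected.
Deviation value: 18(1−ρ^2)/(1−ρ) + 3ρ^2/(1−ρ); cooperation value: 16/(1−ρ).
IC: 16 ≥ 18(1−ρ^2) + 3ρ^2 = 18 − 15ρ^2.
So ρ^2 ≥ 2/15, giving ρ ≥ (2/15)^(1/2) ≈ 0.365.

0.365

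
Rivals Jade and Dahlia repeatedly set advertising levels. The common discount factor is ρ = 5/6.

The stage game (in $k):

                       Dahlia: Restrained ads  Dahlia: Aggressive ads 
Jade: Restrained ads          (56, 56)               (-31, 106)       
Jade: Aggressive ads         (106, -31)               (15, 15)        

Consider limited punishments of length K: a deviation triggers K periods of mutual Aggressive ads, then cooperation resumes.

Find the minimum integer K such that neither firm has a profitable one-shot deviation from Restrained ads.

Need Σ_{k=1}^{K} ρ^k ≥ (106−56)/(56−15) = 1.2195 at ρ = 5/6.
At K = 1 the sum is 0.8333 < 1.2195; at K = 2 it is 1.5278 ≥ 1.2195.
So the minimum punishment length is K = 2.

2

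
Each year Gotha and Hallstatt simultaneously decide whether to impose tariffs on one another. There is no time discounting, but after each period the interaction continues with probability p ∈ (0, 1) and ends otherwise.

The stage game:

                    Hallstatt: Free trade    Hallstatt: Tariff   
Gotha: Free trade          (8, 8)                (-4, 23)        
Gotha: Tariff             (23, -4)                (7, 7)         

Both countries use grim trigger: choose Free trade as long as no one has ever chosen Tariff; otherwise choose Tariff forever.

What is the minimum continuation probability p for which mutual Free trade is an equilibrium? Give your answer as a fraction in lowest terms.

15/16

Expected cooperation value is 8 + p·8 + p²·8 + … = 8/(1−p); deviation gives 23 + p·7/(1−p).
8 ≥ 23(1−p) + 7p ⇒ 16p ≥ 15 ⇒ p ≥ 15/16.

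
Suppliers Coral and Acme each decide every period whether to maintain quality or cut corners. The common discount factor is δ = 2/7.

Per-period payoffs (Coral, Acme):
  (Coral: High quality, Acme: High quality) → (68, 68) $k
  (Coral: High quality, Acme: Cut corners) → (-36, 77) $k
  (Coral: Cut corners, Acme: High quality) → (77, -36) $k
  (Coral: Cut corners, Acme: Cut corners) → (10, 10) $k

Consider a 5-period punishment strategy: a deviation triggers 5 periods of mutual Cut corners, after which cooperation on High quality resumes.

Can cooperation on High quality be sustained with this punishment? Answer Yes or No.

Comparing payoff streams over the 6 periods until play realigns: cooperate → 68(1+δ+…+δ^5); deviate → 77 + 10(δ+…+δ^5).
Cooperation is sustained iff (68−10)(δ+…+δ^5) ≥ 77−68.
δ+…+δ^5 = 2/7·(1−(2/7)^5)/(1−2/7) = 0.3992, and (77−68)/(68−10) = 0.1552.
0.3992 ≥ 0.1552, so cooperation is sustainable.

Yes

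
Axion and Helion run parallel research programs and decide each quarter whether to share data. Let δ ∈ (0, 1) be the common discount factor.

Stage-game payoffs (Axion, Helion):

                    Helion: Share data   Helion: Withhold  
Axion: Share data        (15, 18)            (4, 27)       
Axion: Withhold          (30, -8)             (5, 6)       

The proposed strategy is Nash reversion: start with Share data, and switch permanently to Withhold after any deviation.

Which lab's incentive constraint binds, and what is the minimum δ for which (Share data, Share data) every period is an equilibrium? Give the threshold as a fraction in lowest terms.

Axion; δ ≥ 3/5

Axion: cooperation gives 15 each period; deviation gives 30 once then 5 forever.
  15/(1−δ) ≥ 30 + 5δ/(1−δ) ⇒ δ ≥ 15/25 = 3/5.
Helion: cooperation gives 18 each period; deviation gives 27 once then 6 forever.
  δ ≥ 9/21 = 3/7.
Both must hold, so the binding constraint is Axion's: δ ≥ 3/5.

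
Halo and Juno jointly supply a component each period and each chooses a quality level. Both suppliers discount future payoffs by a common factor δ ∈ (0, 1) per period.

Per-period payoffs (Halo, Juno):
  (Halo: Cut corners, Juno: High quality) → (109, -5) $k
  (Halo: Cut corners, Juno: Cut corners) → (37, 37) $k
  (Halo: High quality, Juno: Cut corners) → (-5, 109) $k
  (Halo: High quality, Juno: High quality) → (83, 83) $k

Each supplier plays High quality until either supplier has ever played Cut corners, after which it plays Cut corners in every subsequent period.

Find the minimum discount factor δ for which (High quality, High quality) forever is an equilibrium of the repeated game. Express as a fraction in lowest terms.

13/36

Under grim trigger the critical discount factor is (T−C)/(T−P) with T = 109, C = 83, P = 37.
δ* = (109−83)/(109−37) = 26/72 = 13/36.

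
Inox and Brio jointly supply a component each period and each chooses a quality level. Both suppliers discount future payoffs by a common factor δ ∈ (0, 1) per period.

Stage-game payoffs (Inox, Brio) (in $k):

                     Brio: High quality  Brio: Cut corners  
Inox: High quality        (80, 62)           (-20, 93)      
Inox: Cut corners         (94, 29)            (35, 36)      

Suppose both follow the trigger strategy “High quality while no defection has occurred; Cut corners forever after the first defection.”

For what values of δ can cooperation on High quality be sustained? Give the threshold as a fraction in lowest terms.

31/57

For Inox: deviation gain 94−80 = 14, per-period punishment loss 80−35 = 45. IC gives δ ≥ 14/59.
For Brio: gain 31, loss 26 per period, so δ ≥ 31/57.
The tighter constraint is Brio's, so cooperation needs δ ≥ 31/57.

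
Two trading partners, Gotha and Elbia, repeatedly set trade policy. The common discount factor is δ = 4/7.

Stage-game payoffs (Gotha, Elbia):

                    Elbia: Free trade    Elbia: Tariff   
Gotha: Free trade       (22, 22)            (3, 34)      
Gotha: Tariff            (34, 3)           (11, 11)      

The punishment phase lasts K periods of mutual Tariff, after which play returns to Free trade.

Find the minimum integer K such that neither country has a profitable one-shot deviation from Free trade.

IC: δ(1−δ^K)/(1−δ) ≥ (34−22)/(22−11) = 12/11.
With δ = 4/7: need 1 − δ^K ≥ 12/11·(1−4/7)/(4/7), i.e. δ^K ≤ 0.1818.
Since (4/7)^3 = 0.1866 and (4/7)^4 = 0.1066, the smallest such K is 4.

4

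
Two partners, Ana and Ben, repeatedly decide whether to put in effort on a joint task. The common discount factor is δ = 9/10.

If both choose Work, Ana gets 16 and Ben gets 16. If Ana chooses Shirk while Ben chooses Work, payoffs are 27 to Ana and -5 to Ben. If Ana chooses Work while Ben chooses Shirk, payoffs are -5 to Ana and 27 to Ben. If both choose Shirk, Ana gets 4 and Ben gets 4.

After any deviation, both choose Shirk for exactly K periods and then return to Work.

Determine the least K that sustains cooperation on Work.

Need Σ_{k=1}^{K} δ^k ≥ (27−16)/(16−4) = 0.9167 at δ = 9/10.
At K = 1 the sum is 0.9000 < 0.9167; at K = 2 it is 1.7100 ≥ 0.9167.
So the minimum punishment length is K = 2.

2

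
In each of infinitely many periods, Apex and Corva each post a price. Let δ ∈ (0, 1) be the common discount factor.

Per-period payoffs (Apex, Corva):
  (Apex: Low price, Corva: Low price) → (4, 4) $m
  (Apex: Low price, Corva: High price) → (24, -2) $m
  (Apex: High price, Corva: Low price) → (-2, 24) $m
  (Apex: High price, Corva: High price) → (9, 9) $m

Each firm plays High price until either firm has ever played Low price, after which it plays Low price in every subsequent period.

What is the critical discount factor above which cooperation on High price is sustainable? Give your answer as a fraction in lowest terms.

3/4

One-period gain from deviating is 24 − 9 = 15. The loss is 9 − 4 = 5 in every subsequent period, with present value 5·δ/(1−δ).
Deviation is unprofitable when 5·δ/(1−δ) ≥ 15, i.e. δ/(1−δ) ≥ 3.
Equivalently δ ≥ 15/(15+5) = 3/4.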